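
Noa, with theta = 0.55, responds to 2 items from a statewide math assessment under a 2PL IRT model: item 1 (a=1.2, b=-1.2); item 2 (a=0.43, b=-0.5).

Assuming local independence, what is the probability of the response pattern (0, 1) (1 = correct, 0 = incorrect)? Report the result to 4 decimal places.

P(theta) = 1 / (1 + exp(−a(theta − b)))
P_1 = 1/(1+e^{-2.1000}) = 0.8909
P_2 = 1/(1+e^{-0.4515}) = 0.6110
L = (1−P_1) × P_2 = 0.1091 × 0.6110 = 0.06666

0.0667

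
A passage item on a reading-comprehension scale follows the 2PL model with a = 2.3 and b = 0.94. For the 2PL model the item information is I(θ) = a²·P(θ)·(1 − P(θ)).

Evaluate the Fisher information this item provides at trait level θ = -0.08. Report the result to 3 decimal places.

P = 1/(1+e^{2.3460}) = 0.0874
P(1−P) = 0.0874 × 0.9126 = 0.0797
I = a² × P(1−P) = 2.3² × 0.0797 = 0.42187

0.422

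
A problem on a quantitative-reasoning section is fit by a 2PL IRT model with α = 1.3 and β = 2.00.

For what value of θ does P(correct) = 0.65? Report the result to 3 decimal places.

2.476

P(θ) = 1 / (1 + exp(−α(θ − β)))
logit = ln(0.6500/0.3500) = 0.6190
θ = β + logit/(α) = 2.00 + 0.6190/1.3000 = 2.4762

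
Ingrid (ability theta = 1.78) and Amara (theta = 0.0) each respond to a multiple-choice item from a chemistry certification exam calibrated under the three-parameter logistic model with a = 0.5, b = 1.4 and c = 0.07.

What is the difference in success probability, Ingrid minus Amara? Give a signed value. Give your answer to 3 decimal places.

0.200

P(theta) = c + (1 − c) · 1 / (1 + exp(−a(theta − b)))
P(Ingrid) = 0.5790  [exponent 0.1900]
P(Amara) = 0.3786  [exponent -0.7000]
Difference = 0.5790 − 0.3786 = 0.2005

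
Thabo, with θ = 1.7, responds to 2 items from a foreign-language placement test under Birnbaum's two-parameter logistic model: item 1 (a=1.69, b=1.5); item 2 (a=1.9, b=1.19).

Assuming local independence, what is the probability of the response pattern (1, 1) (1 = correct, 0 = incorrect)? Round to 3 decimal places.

0.423

P(θ) = 1 / (1 + exp(−a(θ − b)))
P_1 = 1/(1+e^{-0.3380}) = 0.5837
P_2 = 1/(1+e^{-0.9690}) = 0.7249
L = P_1 × P_2 = 0.5837 × 0.7249 = 0.42314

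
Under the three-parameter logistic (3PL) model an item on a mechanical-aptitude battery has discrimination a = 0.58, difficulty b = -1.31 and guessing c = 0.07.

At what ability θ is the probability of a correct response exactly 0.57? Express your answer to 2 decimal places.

P(θ) = c + (1 − c) · 1 / (1 + exp(−a(θ − b)))
Remove guessing floor: (0.57 − 0.07)/(1 − 0.07) = 0.5376
logit = ln(0.5376/0.4624) = 0.1508
θ = b + logit/(a) = -1.31 + 0.1508/0.5800 = -1.0500

-1.05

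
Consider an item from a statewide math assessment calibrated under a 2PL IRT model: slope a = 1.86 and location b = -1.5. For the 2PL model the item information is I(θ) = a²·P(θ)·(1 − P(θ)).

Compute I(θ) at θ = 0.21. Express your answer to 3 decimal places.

P = 1/(1+e^{-3.1806}) = 0.9601
P(1−P) = 0.9601 × 0.0399 = 0.0383
I = a² × P(1−P) = 1.86² × 0.0383 = 0.13254

0.133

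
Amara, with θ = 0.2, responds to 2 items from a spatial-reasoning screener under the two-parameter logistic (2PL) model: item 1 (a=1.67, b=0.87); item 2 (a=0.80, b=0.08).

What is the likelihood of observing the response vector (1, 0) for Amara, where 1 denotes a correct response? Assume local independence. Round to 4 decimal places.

P(θ) = 1 / (1 + exp(−a(θ − b)))
P_1 = 1/(1+e^{1.1189}) = 0.2462
P_2 = 1/(1+e^{-0.0960}) = 0.5240
L = P_1 × (1−P_2) = 0.2462 × 0.4760 = 0.11720

0.1172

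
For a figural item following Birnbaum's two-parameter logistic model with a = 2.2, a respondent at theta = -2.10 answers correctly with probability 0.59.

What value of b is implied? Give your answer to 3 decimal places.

-2.265

P(theta) = 1 / (1 + exp(−a(theta − b)))
logit(0.59) = ln(0.59/0.41) = 0.3640
b = theta − logit/(a) = -2.10 − 0.3640/2.2000 = -2.2654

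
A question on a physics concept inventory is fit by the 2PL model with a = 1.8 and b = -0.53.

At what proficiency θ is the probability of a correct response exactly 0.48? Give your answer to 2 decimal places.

P(θ) = 1 / (1 + exp(−a(θ − b)))
logit = ln(0.4800/0.5200) = -0.0800
θ = b + logit/(a) = -0.53 + (-0.0800)/1.8000 = -0.5745

-0.57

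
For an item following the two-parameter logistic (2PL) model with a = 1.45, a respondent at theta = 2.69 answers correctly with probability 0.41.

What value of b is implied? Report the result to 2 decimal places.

2.94

P(theta) = 1 / (1 + exp(−a(theta − b)))
logit(0.41) = ln(0.41/0.59) = -0.3640
b = theta − logit/(a) = 2.69 − (-0.3640)/1.4500 = 2.9410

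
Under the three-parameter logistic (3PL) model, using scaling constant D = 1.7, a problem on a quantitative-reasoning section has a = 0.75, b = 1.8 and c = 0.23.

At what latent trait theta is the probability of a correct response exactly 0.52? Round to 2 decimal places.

1.40

P(theta) = c + (1 − c) · 1 / (1 + exp(−D·a(theta − b)))
Remove guessing floor: (0.52 − 0.23)/(1 − 0.23) = 0.3766
logit = ln(0.3766/0.6234) = -0.5039
theta = b + logit/(1.7·a) = 1.8 + (-0.5039)/1.2750 = 1.4048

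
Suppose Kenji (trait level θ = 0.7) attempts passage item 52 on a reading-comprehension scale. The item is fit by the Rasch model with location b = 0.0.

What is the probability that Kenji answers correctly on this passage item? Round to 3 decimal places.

P(θ) = 1 / (1 + exp(−(θ − b)))
Exponent: (0.7 − 0.0) = 0.7000
1/(1 + e^{-0.7000}) = 0.6682
P = 0.6682

0.668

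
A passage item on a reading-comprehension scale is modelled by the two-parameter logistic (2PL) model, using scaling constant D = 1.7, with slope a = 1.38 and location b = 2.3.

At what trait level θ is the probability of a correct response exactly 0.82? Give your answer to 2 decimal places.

P(θ) = 1 / (1 + exp(−D·a(θ − b)))
logit = ln(0.8200/0.1800) = 1.5163
θ = b + logit/(1.7·a) = 2.3 + 1.5163/2.3460 = 2.9464

2.95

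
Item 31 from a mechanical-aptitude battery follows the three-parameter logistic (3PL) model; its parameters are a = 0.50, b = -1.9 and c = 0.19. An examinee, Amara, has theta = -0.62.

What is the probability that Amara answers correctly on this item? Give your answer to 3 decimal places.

0.720

P(theta) = c + (1 − c) · 1 / (1 + exp(−a(theta − b)))
Exponent: 0.50 × (-0.62 − (-1.9)) = 0.6400
1/(1 + e^{-0.6400}) = 0.6548
P = 0.19 + 0.81 × 0.6548 = 0.7204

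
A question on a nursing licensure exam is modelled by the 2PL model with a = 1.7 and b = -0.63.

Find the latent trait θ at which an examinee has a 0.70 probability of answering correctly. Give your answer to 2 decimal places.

-0.13

P(θ) = 1 / (1 + exp(−a(θ − b)))
logit = ln(0.7000/0.3000) = 0.8473
θ = b + logit/(a) = -0.63 + 0.8473/1.7000 = -0.1316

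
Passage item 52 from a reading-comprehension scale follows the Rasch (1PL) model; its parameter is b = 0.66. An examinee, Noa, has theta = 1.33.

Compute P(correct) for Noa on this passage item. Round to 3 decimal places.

0.662

P(theta) = 1 / (1 + exp(−(theta − b)))
Exponent: (1.33 − 0.66) = 0.6700
1/(1 + e^{-0.6700}) = 0.6615
P = 0.6615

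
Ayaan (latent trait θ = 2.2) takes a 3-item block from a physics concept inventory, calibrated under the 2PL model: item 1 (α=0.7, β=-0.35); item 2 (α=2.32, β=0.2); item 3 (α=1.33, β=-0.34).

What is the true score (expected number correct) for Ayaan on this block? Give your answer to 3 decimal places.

P(θ) = 1 / (1 + exp(−α(θ − β)))
P_1 = 1/(1+e^{-1.7850}) = 0.8563
P_2 = 1/(1+e^{-4.6400}) = 0.9904
P_3 = 1/(1+e^{-3.3782}) = 0.9670
E[score] = 0.8563 + 0.9904 + 0.9670 = 2.8138

2.814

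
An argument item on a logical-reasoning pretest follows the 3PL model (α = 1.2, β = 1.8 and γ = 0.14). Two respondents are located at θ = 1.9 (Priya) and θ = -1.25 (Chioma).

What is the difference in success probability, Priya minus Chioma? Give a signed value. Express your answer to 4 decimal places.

0.4342

P(θ) = γ + (1 − γ) · 1 / (1 + exp(−α(θ − β)))
P(Priya) = 0.5958  [exponent 0.1200]
P(Chioma) = 0.1616  [exponent -3.6600]
Difference = 0.5958 − 0.1616 = 0.4342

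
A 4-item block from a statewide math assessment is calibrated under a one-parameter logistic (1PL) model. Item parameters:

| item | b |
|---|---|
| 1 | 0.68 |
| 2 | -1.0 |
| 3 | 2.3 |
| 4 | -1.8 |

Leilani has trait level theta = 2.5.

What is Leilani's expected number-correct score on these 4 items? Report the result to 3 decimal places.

P(theta) = 1 / (1 + exp(−(theta − b)))
P_1 = 1/(1+e^{-1.8200}) = 0.8606
P_2 = 1/(1+e^{-3.5000}) = 0.9707
P_3 = 1/(1+e^{-0.2000}) = 0.5498
P_4 = 1/(1+e^{-4.3000}) = 0.9866
E[score] = 0.8606 + 0.9707 + 0.5498 + 0.9866 = 3.3677

3.368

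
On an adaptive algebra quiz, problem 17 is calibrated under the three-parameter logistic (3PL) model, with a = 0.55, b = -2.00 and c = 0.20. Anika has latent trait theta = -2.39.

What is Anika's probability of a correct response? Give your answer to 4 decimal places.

P(theta) = c + (1 − c) · 1 / (1 + exp(−a(theta − b)))
Exponent: 0.55 × (-2.39 − (-2.00)) = -0.2145
1/(1 + e^{0.2145}) = 0.4466
P = 0.20 + 0.80 × 0.4466 = 0.5573

0.5573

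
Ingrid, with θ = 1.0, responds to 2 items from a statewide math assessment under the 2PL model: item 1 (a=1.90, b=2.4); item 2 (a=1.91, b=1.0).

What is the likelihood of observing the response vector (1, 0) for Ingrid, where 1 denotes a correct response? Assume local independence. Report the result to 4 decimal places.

0.0327

P(θ) = 1 / (1 + exp(−a(θ − b)))
P_1 = 1/(1+e^{2.6600}) = 0.0654
P_2 = 1/(1+e^{0.0000}) = 0.5000
L = P_1 × (1−P_2) = 0.0654 × 0.5000 = 0.03269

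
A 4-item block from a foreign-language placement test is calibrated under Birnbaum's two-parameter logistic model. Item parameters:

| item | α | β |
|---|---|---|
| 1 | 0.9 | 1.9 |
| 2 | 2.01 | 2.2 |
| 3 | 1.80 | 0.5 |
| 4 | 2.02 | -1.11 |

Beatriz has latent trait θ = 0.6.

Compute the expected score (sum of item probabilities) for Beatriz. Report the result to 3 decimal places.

P(θ) = 1 / (1 + exp(−α(θ − β)))
P_1 = 1/(1+e^{1.1700}) = 0.2369
P_2 = 1/(1+e^{3.2160}) = 0.0386
P_3 = 1/(1+e^{-0.1800}) = 0.5449
P_4 = 1/(1+e^{-3.4542}) = 0.9694
E[score] = 0.2369 + 0.0386 + 0.5449 + 0.9694 = 1.7897

1.790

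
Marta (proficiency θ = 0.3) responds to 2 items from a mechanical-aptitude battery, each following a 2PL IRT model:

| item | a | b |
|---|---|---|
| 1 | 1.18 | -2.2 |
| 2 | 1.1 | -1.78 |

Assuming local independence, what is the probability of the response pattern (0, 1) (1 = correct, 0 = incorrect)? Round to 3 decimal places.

0.045

P(θ) = 1 / (1 + exp(−a(θ − b)))
P_1 = 1/(1+e^{-2.9500}) = 0.9503
P_2 = 1/(1+e^{-2.2880}) = 0.9079
L = (1−P_1) × P_2 = 0.0497 × 0.9079 = 0.04515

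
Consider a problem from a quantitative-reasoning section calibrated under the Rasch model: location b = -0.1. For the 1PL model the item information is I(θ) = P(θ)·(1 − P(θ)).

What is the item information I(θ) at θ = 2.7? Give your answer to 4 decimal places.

0.0540

P = 1/(1+e^{-2.8000}) = 0.9427
P(1−P) = 0.9427 × 0.0573 = 0.0540
I = P(1−P) = 0.05404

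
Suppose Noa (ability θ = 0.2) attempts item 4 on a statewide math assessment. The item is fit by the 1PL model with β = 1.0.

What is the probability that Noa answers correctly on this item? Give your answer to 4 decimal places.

P(θ) = 1 / (1 + exp(−(θ − β)))
Exponent: (0.2 − 1.0) = -0.8000
1/(1 + e^{0.8000}) = 0.3100
P = 0.3100

0.3100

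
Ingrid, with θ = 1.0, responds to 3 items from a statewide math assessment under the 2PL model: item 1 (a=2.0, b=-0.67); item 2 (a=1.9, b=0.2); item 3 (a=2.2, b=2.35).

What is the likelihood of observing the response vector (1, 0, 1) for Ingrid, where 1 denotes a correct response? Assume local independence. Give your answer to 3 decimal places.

0.008

P(θ) = 1 / (1 + exp(−a(θ − b)))
P_1 = 1/(1+e^{-3.3400}) = 0.9658
P_2 = 1/(1+e^{-1.5200}) = 0.8205
P_3 = 1/(1+e^{2.9700}) = 0.0488
L = P_1 × (1−P_2) × P_3 = 0.9658 × 0.1795 × 0.0488 = 0.00846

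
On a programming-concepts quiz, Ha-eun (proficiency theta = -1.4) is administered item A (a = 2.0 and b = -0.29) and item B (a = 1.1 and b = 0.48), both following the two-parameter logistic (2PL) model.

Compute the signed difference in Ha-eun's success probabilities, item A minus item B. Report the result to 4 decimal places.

-0.0143

P(theta) = 1 / (1 + exp(−a(theta − b)))
P_A = 0.0980
P_B = 0.1122
P_A − P_B = -0.0143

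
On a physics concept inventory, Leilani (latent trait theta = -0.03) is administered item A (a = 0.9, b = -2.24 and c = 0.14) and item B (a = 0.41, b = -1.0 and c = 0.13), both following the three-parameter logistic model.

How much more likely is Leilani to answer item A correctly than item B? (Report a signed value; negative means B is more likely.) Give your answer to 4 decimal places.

P(theta) = c + (1 − c) · 1 / (1 + exp(−a(theta − b)))
P_A = 0.8965
P_B = 0.6504
P_A − P_B = 0.2461

0.2461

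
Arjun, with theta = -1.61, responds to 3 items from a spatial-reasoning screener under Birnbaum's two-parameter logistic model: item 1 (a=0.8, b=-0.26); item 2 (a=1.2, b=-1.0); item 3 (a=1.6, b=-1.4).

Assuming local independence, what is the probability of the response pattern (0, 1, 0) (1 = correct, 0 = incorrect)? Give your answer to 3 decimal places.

P(theta) = 1 / (1 + exp(−a(theta − b)))
P_1 = 1/(1+e^{1.0800}) = 0.2535
P_2 = 1/(1+e^{0.7320}) = 0.3248
P_3 = 1/(1+e^{0.3360}) = 0.4168
L = (1−P_1) × P_2 × (1−P_3) = 0.7465 × 0.3248 × 0.5832 = 0.14139

0.141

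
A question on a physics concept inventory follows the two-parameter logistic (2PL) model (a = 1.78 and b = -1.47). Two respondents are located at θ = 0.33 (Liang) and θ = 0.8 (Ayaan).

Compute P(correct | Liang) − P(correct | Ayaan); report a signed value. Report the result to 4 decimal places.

P(θ) = 1 / (1 + exp(−a(θ − b)))
P(Liang) = 0.9610  [exponent 3.2040]
P(Ayaan) = 0.9827  [exponent 4.0406]
Difference = 0.9610 − 0.9827 = -0.0217

-0.0217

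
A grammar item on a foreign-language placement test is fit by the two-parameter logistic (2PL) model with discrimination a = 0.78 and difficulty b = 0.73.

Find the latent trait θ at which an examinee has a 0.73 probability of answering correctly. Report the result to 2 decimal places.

2.01

P(θ) = 1 / (1 + exp(−a(θ − b)))
logit = ln(0.7300/0.2700) = 0.9946
θ = b + logit/(a) = 0.73 + 0.9946/0.7800 = 2.0052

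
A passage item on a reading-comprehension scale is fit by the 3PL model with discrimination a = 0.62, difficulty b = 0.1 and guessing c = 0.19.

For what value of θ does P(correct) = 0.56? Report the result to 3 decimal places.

-0.179

P(θ) = c + (1 − c) · 1 / (1 + exp(−a(θ − b)))
Remove guessing floor: (0.56 − 0.19)/(1 − 0.19) = 0.4568
logit = ln(0.4568/0.5432) = -0.1733
θ = b + logit/(a) = 0.1 + (-0.1733)/0.6200 = -0.1795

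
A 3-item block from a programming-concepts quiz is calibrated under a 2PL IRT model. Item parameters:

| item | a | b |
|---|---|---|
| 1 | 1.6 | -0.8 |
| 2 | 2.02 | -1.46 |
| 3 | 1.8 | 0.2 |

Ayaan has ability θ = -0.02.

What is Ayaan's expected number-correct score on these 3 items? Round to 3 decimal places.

P(θ) = 1 / (1 + exp(−a(θ − b)))
P_1 = 1/(1+e^{-1.2480}) = 0.7770
P_2 = 1/(1+e^{-2.9088}) = 0.9483
P_3 = 1/(1+e^{0.3960}) = 0.4023
E[score] = 0.7770 + 0.9483 + 0.4023 = 2.1275

2.128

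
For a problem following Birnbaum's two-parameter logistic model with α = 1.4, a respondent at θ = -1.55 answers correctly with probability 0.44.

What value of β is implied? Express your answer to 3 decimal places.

-1.378

P(θ) = 1 / (1 + exp(−α(θ − β)))
logit(0.44) = ln(0.44/0.56) = -0.2412
β = θ − logit/(α) = -1.55 − (-0.2412)/1.4000 = -1.3777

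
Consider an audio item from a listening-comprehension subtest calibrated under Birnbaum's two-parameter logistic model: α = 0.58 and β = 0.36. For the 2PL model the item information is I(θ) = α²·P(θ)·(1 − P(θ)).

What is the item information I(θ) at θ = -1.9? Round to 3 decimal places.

P = 1/(1+e^{1.3108}) = 0.2124
P(1−P) = 0.2124 × 0.7876 = 0.1673
I = α² × P(1−P) = 0.58² × 0.1673 = 0.05627

0.056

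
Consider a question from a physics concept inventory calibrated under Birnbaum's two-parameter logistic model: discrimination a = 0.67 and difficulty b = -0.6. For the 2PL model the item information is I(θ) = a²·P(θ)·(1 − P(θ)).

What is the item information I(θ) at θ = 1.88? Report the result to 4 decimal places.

0.0602

P = 1/(1+e^{-1.6616}) = 0.8405
P(1−P) = 0.8405 × 0.1595 = 0.1341
I = a² × P(1−P) = 0.67² × 0.1341 = 0.06019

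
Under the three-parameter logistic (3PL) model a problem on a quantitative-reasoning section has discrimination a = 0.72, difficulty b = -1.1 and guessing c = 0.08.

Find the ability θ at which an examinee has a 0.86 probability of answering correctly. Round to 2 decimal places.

1.29

P(θ) = c + (1 − c) · 1 / (1 + exp(−a(θ − b)))
Remove guessing floor: (0.86 − 0.08)/(1 − 0.08) = 0.8478
logit = ln(0.8478/0.1522) = 1.7177
θ = b + logit/(a) = -1.1 + 1.7177/0.7200 = 1.2856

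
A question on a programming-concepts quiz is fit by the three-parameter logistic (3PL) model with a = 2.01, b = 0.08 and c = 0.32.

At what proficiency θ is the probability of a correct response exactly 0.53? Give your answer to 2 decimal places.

P(θ) = c + (1 − c) · 1 / (1 + exp(−a(θ − b)))
Remove guessing floor: (0.53 − 0.32)/(1 − 0.32) = 0.3088
logit = ln(0.3088/0.6912) = -0.8056
θ = b + logit/(a) = 0.08 + (-0.8056)/2.0100 = -0.3208

-0.32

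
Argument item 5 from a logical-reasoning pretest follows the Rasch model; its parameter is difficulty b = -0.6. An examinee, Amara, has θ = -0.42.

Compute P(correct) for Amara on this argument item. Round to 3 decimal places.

0.545

P(θ) = 1 / (1 + exp(−(θ − b)))
Exponent: (-0.42 − (-0.6)) = 0.1800
1/(1 + e^{-0.1800}) = 0.5449
P = 0.5449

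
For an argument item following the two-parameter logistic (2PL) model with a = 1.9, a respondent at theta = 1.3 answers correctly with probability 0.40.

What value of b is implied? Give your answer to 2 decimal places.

1.51

P(theta) = 1 / (1 + exp(−a(theta − b)))
logit(0.40) = ln(0.40/0.60) = -0.4055
b = theta − logit/(a) = 1.3 − (-0.4055)/1.9000 = 1.5134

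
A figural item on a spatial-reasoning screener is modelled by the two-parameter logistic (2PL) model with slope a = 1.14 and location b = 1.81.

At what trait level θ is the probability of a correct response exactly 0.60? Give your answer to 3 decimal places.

2.166

P(θ) = 1 / (1 + exp(−a(θ − b)))
logit = ln(0.6000/0.4000) = 0.4055
θ = b + logit/(a) = 1.81 + 0.4055/1.1400 = 2.1657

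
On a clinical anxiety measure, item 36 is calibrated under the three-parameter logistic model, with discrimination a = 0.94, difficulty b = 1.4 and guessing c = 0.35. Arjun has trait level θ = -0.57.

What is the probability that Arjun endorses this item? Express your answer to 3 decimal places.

0.438

P(θ) = c + (1 − c) · 1 / (1 + exp(−a(θ − b)))
Exponent: 0.94 × (-0.57 − 1.4) = -1.8518
1/(1 + e^{1.8518}) = 0.1357
P = 0.35 + 0.65 × 0.1357 = 0.4382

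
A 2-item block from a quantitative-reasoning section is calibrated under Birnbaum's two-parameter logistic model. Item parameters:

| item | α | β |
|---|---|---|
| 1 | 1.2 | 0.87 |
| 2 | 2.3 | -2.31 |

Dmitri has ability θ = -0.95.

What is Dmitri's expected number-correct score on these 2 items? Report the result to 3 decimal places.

1.059

P(θ) = 1 / (1 + exp(−α(θ − β)))
P_1 = 1/(1+e^{2.1840}) = 0.1012
P_2 = 1/(1+e^{-3.1280}) = 0.9580
E[score] = 0.1012 + 0.9580 = 1.0592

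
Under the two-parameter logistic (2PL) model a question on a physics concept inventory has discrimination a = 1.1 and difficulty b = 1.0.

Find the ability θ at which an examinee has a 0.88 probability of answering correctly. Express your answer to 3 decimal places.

2.811

P(θ) = 1 / (1 + exp(−a(θ − b)))
logit = ln(0.8800/0.1200) = 1.9924
θ = b + logit/(a) = 1.0 + 1.9924/1.1000 = 2.8113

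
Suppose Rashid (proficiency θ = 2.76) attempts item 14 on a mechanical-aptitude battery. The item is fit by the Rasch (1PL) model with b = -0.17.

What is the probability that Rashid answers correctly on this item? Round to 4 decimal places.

P(θ) = 1 / (1 + exp(−(θ − b)))
Exponent: (2.76 − (-0.17)) = 2.9300
1/(1 + e^{-2.9300}) = 0.9493
P = 0.9493

0.9493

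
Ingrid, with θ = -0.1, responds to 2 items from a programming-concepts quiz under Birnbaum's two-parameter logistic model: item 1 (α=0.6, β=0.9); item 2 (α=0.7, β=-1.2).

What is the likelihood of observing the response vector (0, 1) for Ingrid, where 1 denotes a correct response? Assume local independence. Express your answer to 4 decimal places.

0.4413

P(θ) = 1 / (1 + exp(−α(θ − β)))
P_1 = 1/(1+e^{0.6000}) = 0.3543
P_2 = 1/(1+e^{-0.7700}) = 0.6835
L = (1−P_1) × P_2 = 0.6457 × 0.6835 = 0.44132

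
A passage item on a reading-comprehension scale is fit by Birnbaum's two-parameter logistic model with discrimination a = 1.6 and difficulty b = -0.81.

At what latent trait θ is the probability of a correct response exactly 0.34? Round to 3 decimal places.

-1.225

P(θ) = 1 / (1 + exp(−a(θ − b)))
logit = ln(0.3400/0.6600) = -0.6633
θ = b + logit/(a) = -0.81 + (-0.6633)/1.6000 = -1.2246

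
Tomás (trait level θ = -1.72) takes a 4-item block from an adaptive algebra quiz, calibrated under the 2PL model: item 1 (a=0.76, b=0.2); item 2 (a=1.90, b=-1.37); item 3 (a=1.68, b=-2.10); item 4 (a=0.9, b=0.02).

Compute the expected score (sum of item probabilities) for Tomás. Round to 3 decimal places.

P(θ) = 1 / (1 + exp(−a(θ − b)))
P_1 = 1/(1+e^{1.4592}) = 0.1886
P_2 = 1/(1+e^{0.6650}) = 0.3396
P_3 = 1/(1+e^{-0.6384}) = 0.6544
P_4 = 1/(1+e^{1.5660}) = 0.1728
E[score] = 0.1886 + 0.3396 + 0.6544 + 0.1728 = 1.3554

1.355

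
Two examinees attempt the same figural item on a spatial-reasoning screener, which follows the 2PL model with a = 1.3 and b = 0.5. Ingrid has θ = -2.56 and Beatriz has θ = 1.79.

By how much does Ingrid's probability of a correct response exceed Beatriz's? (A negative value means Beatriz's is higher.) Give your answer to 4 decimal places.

P(θ) = 1 / (1 + exp(−a(θ − b)))
P(Ingrid) = 0.0184  [exponent -3.9780]
P(Beatriz) = 0.8425  [exponent 1.6770]
Difference = 0.0184 − 0.8425 = -0.8241

-0.8241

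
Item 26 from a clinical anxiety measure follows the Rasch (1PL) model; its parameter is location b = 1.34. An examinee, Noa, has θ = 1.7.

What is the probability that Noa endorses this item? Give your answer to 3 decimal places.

P(θ) = 1 / (1 + exp(−(θ − b)))
Exponent: (1.7 − 1.34) = 0.3600
1/(1 + e^{-0.3600}) = 0.5890
P = 0.5890

0.589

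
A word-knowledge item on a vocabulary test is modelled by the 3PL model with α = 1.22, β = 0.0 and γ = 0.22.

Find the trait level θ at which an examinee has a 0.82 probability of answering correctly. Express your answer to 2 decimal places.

P(θ) = γ + (1 − γ) · 1 / (1 + exp(−α(θ − β)))
Remove guessing floor: (0.82 − 0.22)/(1 − 0.22) = 0.7692
logit = ln(0.7692/0.2308) = 1.2040
θ = β + logit/(α) = 0.0 + 1.2040/1.2200 = 0.9869

0.99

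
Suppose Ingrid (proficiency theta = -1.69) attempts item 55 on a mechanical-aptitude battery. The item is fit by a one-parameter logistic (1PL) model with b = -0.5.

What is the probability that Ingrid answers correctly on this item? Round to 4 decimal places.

P(theta) = 1 / (1 + exp(−(theta − b)))
Exponent: (-1.69 − (-0.5)) = -1.1900
1/(1 + e^{1.1900}) = 0.2333
P = 0.2333

0.2333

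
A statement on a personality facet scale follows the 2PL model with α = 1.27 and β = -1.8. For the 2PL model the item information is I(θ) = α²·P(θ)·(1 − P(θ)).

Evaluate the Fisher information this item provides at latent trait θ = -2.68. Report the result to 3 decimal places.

0.300

P = 1/(1+e^{1.1176}) = 0.2465
P(1−P) = 0.2465 × 0.7535 = 0.1857
I = α² × P(1−P) = 1.27² × 0.1857 = 0.29954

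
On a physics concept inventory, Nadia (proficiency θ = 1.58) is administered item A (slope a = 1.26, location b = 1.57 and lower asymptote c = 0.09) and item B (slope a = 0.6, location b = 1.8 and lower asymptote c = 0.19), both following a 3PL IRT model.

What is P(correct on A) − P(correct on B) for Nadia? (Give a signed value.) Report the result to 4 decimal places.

P(θ) = c + (1 − c) · 1 / (1 + exp(−a(θ − b)))
P_A = 0.5479
P_B = 0.5683
P_A − P_B = -0.0204

-0.0204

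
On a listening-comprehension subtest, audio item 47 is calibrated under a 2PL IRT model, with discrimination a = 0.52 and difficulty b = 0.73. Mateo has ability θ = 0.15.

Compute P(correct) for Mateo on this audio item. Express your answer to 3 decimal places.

P(θ) = 1 / (1 + exp(−a(θ − b)))
Exponent: 0.52 × (0.15 − 0.73) = -0.3016
1/(1 + e^{0.3016}) = 0.4252

0.425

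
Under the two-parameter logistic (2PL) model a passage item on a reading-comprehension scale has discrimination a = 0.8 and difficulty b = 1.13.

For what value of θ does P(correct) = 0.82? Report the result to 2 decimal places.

P(θ) = 1 / (1 + exp(−a(θ − b)))
logit = ln(0.8200/0.1800) = 1.5163
θ = b + logit/(a) = 1.13 + 1.5163/0.8000 = 3.0254

3.03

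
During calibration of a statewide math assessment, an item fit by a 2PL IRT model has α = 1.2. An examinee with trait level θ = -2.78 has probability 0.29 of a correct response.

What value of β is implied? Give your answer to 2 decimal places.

-2.03

P(θ) = 1 / (1 + exp(−α(θ − β)))
logit(0.29) = ln(0.29/0.71) = -0.8954
β = θ − logit/(α) = -2.78 − (-0.8954)/1.2000 = -2.0338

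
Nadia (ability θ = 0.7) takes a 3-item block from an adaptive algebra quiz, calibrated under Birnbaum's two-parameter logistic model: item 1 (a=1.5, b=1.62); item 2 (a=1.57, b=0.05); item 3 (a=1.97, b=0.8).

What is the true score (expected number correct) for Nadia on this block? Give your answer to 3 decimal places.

1.387

P(θ) = 1 / (1 + exp(−a(θ − b)))
P_1 = 1/(1+e^{1.3800}) = 0.2010
P_2 = 1/(1+e^{-1.0205}) = 0.7351
P_3 = 1/(1+e^{0.1970}) = 0.4509
E[score] = 0.2010 + 0.7351 + 0.4509 = 1.3870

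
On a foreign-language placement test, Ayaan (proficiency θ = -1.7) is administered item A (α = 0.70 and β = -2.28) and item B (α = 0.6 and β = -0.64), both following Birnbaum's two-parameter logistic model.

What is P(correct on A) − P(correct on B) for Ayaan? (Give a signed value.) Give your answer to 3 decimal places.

P(θ) = 1 / (1 + exp(−α(θ − β)))
P_A = 0.6001
P_B = 0.3462
P_A − P_B = 0.2540

0.254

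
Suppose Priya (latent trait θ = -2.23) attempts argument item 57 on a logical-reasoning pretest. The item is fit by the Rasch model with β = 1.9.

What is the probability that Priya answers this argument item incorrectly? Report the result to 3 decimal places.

0.984

P(θ) = 1 / (1 + exp(−(θ − β)))
Exponent: (-2.23 − 1.9) = -4.1300
1/(1 + e^{4.1300}) = 0.0158
P = 0.0158
P(incorrect) = 1 − 0.0158 = 0.9842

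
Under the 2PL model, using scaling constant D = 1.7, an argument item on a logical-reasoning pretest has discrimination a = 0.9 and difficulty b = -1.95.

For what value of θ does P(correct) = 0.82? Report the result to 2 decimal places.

P(θ) = 1 / (1 + exp(−D·a(θ − b)))
logit = ln(0.8200/0.1800) = 1.5163
θ = b + logit/(1.7·a) = -1.95 + 1.5163/1.5300 = -0.9589

-0.96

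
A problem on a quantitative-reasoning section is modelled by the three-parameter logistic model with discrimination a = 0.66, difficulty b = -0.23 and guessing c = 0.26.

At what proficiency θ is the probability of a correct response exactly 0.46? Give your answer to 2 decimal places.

-1.73

P(θ) = c + (1 − c) · 1 / (1 + exp(−a(θ − b)))
Remove guessing floor: (0.46 − 0.26)/(1 − 0.26) = 0.2703
logit = ln(0.2703/0.7297) = -0.9933
θ = b + logit/(a) = -0.23 + (-0.9933)/0.6600 = -1.7349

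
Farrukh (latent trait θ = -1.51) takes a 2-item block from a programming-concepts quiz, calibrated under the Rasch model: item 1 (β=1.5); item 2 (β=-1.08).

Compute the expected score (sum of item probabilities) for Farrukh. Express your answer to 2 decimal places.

P(θ) = 1 / (1 + exp(−(θ − β)))
P_1 = 1/(1+e^{3.0100}) = 0.0470
P_2 = 1/(1+e^{0.4300}) = 0.3941
E[score] = 0.0470 + 0.3941 = 0.4411

0.44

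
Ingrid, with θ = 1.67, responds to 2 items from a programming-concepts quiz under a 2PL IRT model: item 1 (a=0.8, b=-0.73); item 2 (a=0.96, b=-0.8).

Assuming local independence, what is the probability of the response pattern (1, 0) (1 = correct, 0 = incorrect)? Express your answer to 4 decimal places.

P(θ) = 1 / (1 + exp(−a(θ − b)))
P_1 = 1/(1+e^{-1.9200}) = 0.8721
P_2 = 1/(1+e^{-2.3712}) = 0.9146
L = P_1 × (1−P_2) = 0.8721 × 0.0854 = 0.07448

0.0745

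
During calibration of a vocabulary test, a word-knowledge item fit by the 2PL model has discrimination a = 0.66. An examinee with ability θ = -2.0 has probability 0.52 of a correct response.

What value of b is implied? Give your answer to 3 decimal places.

P(θ) = 1 / (1 + exp(−a(θ − b)))
logit(0.52) = ln(0.52/0.48) = 0.0800
b = θ − logit/(a) = -2.0 − 0.0800/0.6600 = -2.1213

-2.121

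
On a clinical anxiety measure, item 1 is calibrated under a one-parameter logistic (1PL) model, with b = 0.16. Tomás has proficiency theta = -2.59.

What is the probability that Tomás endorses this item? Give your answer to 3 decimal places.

0.060

P(theta) = 1 / (1 + exp(−(theta − b)))
Exponent: (-2.59 − 0.16) = -2.7500
1/(1 + e^{2.7500}) = 0.0601
P = 0.0601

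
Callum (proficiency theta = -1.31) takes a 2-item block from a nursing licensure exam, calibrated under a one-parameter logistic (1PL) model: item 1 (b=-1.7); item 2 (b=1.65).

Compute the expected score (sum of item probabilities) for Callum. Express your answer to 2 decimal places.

P(theta) = 1 / (1 + exp(−(theta − b)))
P_1 = 1/(1+e^{-0.3900}) = 0.5963
P_2 = 1/(1+e^{2.9600}) = 0.0493
E[score] = 0.5963 + 0.0493 = 0.6455

0.65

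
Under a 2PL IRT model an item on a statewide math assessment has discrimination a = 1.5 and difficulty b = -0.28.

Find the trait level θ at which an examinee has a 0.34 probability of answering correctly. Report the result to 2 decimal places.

P(θ) = 1 / (1 + exp(−a(θ − b)))
logit = ln(0.3400/0.6600) = -0.6633
θ = b + logit/(a) = -0.28 + (-0.6633)/1.5000 = -0.7222

-0.72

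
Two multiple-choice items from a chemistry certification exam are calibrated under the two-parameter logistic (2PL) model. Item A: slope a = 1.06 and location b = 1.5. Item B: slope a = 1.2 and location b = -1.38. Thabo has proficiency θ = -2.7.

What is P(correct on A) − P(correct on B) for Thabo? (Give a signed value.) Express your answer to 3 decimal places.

-0.159

P(θ) = 1 / (1 + exp(−a(θ − b)))
P_A = 0.0115
P_B = 0.1702
P_A − P_B = -0.1587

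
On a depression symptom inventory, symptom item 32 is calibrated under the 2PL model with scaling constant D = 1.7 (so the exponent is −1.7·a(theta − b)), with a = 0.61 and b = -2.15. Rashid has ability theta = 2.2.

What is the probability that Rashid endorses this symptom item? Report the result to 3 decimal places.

0.989

P(theta) = 1 / (1 + exp(−D·a(theta − b)))
Exponent: 1.7 × 0.61 × (2.2 − (-2.15)) = 4.5109
1/(1 + e^{-4.5109}) = 0.9891
P = 0.9891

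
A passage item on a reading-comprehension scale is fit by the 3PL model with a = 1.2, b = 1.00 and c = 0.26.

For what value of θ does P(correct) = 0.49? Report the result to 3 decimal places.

P(θ) = c + (1 − c) · 1 / (1 + exp(−a(θ − b)))
Remove guessing floor: (0.49 − 0.26)/(1 − 0.26) = 0.3108
logit = ln(0.3108/0.6892) = -0.7963
θ = b + logit/(a) = 1.00 + (-0.7963)/1.2000 = 0.3364

0.336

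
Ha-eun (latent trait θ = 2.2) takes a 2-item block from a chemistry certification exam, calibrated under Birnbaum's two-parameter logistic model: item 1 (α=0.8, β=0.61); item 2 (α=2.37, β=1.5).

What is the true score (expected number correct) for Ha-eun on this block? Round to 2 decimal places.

P(θ) = 1 / (1 + exp(−α(θ − β)))
P_1 = 1/(1+e^{-1.2720}) = 0.7811
P_2 = 1/(1+e^{-1.6590}) = 0.8401
E[score] = 0.7811 + 0.8401 = 1.6212

1.62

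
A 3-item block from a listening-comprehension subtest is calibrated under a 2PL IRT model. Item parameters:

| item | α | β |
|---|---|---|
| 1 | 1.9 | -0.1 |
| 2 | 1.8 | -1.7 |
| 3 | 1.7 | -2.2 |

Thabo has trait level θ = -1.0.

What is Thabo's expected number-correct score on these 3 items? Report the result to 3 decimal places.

P(θ) = 1 / (1 + exp(−α(θ − β)))
P_1 = 1/(1+e^{1.7100}) = 0.1532
P_2 = 1/(1+e^{-1.2600}) = 0.7790
P_3 = 1/(1+e^{-2.0400}) = 0.8849
E[score] = 0.1532 + 0.7790 + 0.8849 = 1.8171

1.817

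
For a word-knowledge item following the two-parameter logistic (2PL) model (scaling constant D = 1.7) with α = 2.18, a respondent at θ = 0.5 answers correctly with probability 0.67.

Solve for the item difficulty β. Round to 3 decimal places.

P(θ) = 1 / (1 + exp(−D·α(θ − β)))
logit(0.67) = ln(0.67/0.33) = 0.7082
β = θ − logit/(1.7·α) = 0.5 − 0.7082/3.7060 = 0.3089

0.309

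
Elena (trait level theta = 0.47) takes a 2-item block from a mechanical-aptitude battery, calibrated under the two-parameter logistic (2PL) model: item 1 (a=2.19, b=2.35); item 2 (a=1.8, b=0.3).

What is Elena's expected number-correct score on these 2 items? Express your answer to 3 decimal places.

0.592

P(theta) = 1 / (1 + exp(−a(theta − b)))
P_1 = 1/(1+e^{4.1172}) = 0.0160
P_2 = 1/(1+e^{-0.3060}) = 0.5759
E[score] = 0.0160 + 0.5759 = 0.5919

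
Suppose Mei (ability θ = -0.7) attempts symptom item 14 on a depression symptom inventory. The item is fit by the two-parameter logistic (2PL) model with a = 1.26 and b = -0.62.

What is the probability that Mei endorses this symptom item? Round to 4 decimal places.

P(θ) = 1 / (1 + exp(−a(θ − b)))
Exponent: 1.26 × (-0.7 − (-0.62)) = -0.1008
1/(1 + e^{0.1008}) = 0.4748

0.4748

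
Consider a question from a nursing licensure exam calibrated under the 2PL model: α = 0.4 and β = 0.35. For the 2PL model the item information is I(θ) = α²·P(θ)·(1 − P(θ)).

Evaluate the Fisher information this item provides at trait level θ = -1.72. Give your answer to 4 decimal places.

0.0339

P = 1/(1+e^{0.8280}) = 0.3041
P(1−P) = 0.3041 × 0.6959 = 0.2116
I = α² × P(1−P) = 0.4² × 0.2116 = 0.03386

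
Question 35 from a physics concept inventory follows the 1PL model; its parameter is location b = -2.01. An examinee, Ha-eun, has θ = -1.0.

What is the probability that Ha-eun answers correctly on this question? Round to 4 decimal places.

P(θ) = 1 / (1 + exp(−(θ − b)))
Exponent: (-1.0 − (-2.01)) = 1.0100
1/(1 + e^{-1.0100}) = 0.7330
P = 0.7330

0.7330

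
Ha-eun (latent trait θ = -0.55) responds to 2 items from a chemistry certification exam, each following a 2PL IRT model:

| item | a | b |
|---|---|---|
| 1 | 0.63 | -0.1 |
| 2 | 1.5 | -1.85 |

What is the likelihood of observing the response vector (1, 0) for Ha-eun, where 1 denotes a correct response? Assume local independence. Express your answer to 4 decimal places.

P(θ) = 1 / (1 + exp(−a(θ − b)))
P_1 = 1/(1+e^{0.2835}) = 0.4296
P_2 = 1/(1+e^{-1.9500}) = 0.8754
L = P_1 × (1−P_2) = 0.4296 × 0.1246 = 0.05351

0.0535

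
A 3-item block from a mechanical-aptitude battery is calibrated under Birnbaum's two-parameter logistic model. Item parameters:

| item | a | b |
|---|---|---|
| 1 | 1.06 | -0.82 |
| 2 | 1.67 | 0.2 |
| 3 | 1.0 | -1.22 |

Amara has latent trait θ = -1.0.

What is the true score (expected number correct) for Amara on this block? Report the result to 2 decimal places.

P(θ) = 1 / (1 + exp(−a(θ − b)))
P_1 = 1/(1+e^{0.1908}) = 0.4524
P_2 = 1/(1+e^{2.0040}) = 0.1188
P_3 = 1/(1+e^{-0.2200}) = 0.5548
E[score] = 0.4524 + 0.1188 + 0.5548 = 1.1260

1.13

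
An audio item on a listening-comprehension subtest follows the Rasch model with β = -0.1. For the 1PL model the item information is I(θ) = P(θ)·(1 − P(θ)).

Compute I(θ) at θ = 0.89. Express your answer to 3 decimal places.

P = 1/(1+e^{-0.9900}) = 0.7291
P(1−P) = 0.7291 × 0.2709 = 0.1975
I = P(1−P) = 0.19752

0.198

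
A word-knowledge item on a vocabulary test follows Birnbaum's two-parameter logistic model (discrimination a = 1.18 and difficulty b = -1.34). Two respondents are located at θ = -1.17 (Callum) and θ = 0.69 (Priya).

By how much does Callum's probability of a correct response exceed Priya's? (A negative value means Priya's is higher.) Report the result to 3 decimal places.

P(θ) = 1 / (1 + exp(−a(θ − b)))
P(Callum) = 0.5500  [exponent 0.2006]
P(Priya) = 0.9165  [exponent 2.3954]
Difference = 0.5500 − 0.9165 = -0.3665

-0.366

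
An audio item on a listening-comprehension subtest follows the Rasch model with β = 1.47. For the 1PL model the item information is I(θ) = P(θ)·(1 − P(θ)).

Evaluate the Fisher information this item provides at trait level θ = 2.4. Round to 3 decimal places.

0.203

P = 1/(1+e^{-0.9300}) = 0.7171
P(1−P) = 0.7171 × 0.2829 = 0.2029
I = P(1−P) = 0.20288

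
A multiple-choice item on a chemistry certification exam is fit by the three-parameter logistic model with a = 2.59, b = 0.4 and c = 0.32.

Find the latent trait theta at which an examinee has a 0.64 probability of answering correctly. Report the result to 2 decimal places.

P(theta) = c + (1 − c) · 1 / (1 + exp(−a(theta − b)))
Remove guessing floor: (0.64 − 0.32)/(1 − 0.32) = 0.4706
logit = ln(0.4706/0.5294) = -0.1178
theta = b + logit/(a) = 0.4 + (-0.1178)/2.5900 = 0.3545

0.35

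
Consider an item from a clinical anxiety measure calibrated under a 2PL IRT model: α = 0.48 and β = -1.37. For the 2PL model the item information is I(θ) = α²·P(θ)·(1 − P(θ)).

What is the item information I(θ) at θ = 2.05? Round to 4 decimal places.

0.0313

P = 1/(1+e^{-1.6416}) = 0.8378
P(1−P) = 0.8378 × 0.1622 = 0.1359
I = α² × P(1−P) = 0.48² × 0.1359 = 0.03132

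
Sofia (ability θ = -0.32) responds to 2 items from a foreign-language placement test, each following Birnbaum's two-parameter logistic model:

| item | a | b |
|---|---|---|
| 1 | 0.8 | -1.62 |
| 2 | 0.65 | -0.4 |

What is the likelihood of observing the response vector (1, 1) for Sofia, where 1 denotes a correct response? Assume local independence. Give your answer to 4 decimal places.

0.3790

P(θ) = 1 / (1 + exp(−a(θ − b)))
P_1 = 1/(1+e^{-1.0400}) = 0.7389
P_2 = 1/(1+e^{-0.0520}) = 0.5130
L = P_1 × P_2 = 0.7389 × 0.5130 = 0.37903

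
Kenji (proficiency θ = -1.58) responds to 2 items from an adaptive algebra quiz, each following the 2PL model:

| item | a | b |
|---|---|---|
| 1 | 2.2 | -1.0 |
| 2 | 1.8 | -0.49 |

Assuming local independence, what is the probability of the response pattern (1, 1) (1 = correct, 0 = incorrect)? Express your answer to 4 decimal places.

P(θ) = 1 / (1 + exp(−a(θ − b)))
P_1 = 1/(1+e^{1.2760}) = 0.2182
P_2 = 1/(1+e^{1.9620}) = 0.1233
L = P_1 × P_2 = 0.2182 × 0.1233 = 0.02690

0.0269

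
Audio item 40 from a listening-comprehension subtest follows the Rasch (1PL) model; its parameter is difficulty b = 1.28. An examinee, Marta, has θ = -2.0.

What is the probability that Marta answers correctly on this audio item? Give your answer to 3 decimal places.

P(θ) = 1 / (1 + exp(−(θ − b)))
Exponent: (-2.0 − 1.28) = -3.2800
1/(1 + e^{3.2800}) = 0.0363
P = 0.0363

0.036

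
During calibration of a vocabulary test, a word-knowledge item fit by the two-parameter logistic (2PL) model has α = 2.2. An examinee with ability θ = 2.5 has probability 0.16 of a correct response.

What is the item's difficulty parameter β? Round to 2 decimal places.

P(θ) = 1 / (1 + exp(−α(θ − β)))
logit(0.16) = ln(0.16/0.84) = -1.6582
β = θ − logit/(α) = 2.5 − (-1.6582)/2.2000 = 3.2537

3.25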